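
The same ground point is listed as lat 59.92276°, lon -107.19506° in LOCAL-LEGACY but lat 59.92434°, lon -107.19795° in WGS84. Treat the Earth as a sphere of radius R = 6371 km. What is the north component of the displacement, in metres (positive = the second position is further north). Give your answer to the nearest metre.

Δφ = 59.92434° − 59.92276° = +0.00158°; Δλ = -107.19795° − -107.19506° = -0.00289°.
1° along a meridian = πR/180 = 111195 m.
ΔN = Δφ × 111195 = 175.7 m; ΔE = Δλ × 111195 × cos(59.92276°) = -0.00289 × 111195 × 0.501167 = -161.1 m.

ΔN = 176 m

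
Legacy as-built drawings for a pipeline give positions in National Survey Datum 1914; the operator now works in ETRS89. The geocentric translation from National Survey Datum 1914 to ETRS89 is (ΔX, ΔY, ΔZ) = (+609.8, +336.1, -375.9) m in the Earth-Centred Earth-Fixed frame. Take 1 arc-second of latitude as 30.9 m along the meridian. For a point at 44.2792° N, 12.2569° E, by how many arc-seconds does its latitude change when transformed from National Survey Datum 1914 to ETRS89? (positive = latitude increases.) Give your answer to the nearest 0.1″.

Δφ = -23.8″

sin φ = 0.698155, cos φ = 0.715946, sin λ = 0.212295, cos λ = 0.977206.
North component: ΔN = −sin φ cos λ·ΔX − sin φ sin λ·ΔY + cos φ·ΔZ = −(0.698155)(0.977206)(609.8) − (0.698155)(0.212295)(336.1) + (0.715946)(-375.9) = -734.97 m.
1° of latitude spans 3600 × 30.90 = 111240 m, so Δφ = -734.97 / 111240 × 3600 = -23.785″.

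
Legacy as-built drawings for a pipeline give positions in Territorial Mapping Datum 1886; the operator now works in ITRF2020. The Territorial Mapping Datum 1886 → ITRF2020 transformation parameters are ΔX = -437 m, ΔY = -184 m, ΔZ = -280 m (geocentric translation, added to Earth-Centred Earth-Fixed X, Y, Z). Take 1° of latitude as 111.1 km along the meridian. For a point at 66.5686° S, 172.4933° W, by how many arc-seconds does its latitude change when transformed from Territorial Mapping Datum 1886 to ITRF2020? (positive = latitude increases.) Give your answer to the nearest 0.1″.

Δφ = 10.0″

sin φ = -0.917537, cos φ = 0.397651, sin λ = -0.130642, cos λ = -0.991430.
North component: ΔN = −sin φ cos λ·ΔX − sin φ sin λ·ΔY + cos φ·ΔZ = −(-0.917537)(-0.991430)(-437) − (-0.917537)(-0.130642)(-184) + (0.397651)(-280) = 308.24 m.
1° of latitude spans 111100 m, so Δφ = 308.24 / 111100 × 3600 = 9.988″.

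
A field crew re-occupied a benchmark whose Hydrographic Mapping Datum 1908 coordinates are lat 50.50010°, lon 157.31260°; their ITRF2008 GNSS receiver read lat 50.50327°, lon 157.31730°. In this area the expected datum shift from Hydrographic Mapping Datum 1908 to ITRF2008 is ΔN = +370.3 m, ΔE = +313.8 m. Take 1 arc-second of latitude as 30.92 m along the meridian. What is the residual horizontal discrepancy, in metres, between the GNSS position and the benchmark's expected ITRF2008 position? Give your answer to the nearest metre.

26 m

Observed coordinate differences: Δφ = +0.00317°, Δλ = +0.00470°.
Converting to metres (1° lat = 111312 m, cos φ = 0.636077): observed ΔN = 352.9 m, observed ΔE = 332.8 m.
Subtracting the expected shift leaves a residual of 352.9 − (370.3) = -17.4 m north and 332.8 − (313.8) = 19.0 m east.
Residual distance = √((-17.4)² + 19.0²) = 25.8 m.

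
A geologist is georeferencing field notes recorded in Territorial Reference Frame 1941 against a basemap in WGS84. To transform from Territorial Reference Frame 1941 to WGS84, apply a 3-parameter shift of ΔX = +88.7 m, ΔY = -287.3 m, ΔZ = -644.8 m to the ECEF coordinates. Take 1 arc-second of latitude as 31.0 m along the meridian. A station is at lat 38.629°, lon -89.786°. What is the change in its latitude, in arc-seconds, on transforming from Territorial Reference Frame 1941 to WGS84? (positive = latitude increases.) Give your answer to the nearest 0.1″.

Δφ = -22.0″

sin φ = 0.624275, cos φ = 0.781205, sin λ = -0.999993, cos λ = 0.003735.
North component: ΔN = −sin φ cos λ·ΔX − sin φ sin λ·ΔY + cos φ·ΔZ = −(0.624275)(0.003735)(88.7) − (0.624275)(-0.999993)(-287.3) + (0.781205)(-644.8) = -683.28 m.
1° of latitude spans 3600 × 31.00 = 111600 m, so Δφ = -683.28 / 111600 × 3600 = -22.041″.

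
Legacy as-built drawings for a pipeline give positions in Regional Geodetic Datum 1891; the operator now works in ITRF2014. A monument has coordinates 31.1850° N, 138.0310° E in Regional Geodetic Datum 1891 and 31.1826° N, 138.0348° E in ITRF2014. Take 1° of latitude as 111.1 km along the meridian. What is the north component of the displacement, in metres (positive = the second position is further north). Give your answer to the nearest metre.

Δφ = 31.1826° − 31.1850° = -0.0024°; Δλ = 138.0348° − 138.0310° = +0.0038°.
ΔN = Δφ × 111100 = -266.6 m; ΔE = Δλ × 111100 × cos(31.1850°) = +0.0038 × 111100 × 0.855500 = 361.2 m.

ΔN = -267 m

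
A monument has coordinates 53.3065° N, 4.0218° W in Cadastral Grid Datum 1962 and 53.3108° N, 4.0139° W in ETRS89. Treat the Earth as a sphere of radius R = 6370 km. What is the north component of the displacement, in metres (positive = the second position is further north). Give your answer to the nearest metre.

Δφ = 53.3108° − 53.3065° = +0.0043°; Δλ = -4.0139° − -4.0218° = +0.0079°.
1° along a meridian = πR/180 = 111177 m.
ΔN = Δφ × 111177 = 478.1 m; ΔE = Δλ × 111177 × cos(53.3065°) = +0.0079 × 111177 × 0.597534 = 524.8 m.

ΔN = 478 m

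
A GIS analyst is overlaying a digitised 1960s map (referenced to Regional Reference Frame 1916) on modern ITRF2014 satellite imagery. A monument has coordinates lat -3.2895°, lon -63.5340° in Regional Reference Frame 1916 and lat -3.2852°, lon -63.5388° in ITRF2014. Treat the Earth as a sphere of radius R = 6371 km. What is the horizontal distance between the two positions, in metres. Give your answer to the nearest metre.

716 m

Δφ = -3.2852° − -3.2895° = +0.0043°; Δλ = -63.5388° − -63.5340° = -0.0048°.
1° along a meridian = πR/180 = 111195 m.
ΔN = Δφ × 111195 = 478.1 m; ΔE = Δλ × 111195 × cos(-3.2895°) = -0.0048 × 111195 × 0.998352 = -532.9 m.
Distance = √(ΔE² + ΔN²) = √((-532.9)² + 478.1²) = 715.9 m.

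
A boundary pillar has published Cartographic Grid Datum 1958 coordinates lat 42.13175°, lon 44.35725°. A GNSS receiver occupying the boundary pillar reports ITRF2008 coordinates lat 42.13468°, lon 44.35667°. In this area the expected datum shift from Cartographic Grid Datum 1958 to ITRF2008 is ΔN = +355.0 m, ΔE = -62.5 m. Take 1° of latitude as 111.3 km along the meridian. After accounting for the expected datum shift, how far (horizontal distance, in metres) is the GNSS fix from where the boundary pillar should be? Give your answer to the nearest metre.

32 m

Observed coordinate differences: Δφ = +0.00293°, Δλ = -0.00058°.
Converting to metres (1° lat = 111300 m, cos φ = 0.741604): observed ΔN = 326.1 m, observed ΔE = -47.9 m.
Subtracting the expected shift leaves a residual of 326.1 − (355.0) = -28.9 m north and -47.9 − (-62.5) = 14.6 m east.
Residual distance = √((-28.9)² + 14.6²) = 32.4 m.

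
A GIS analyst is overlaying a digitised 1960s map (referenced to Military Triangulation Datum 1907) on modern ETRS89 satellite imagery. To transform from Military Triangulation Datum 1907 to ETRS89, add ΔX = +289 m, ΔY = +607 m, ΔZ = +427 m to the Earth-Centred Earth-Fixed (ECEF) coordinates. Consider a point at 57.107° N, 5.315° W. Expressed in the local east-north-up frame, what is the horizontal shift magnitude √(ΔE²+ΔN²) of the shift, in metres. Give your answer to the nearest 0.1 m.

The local east axis at (φ, λ) is (−sin λ, cos λ, 0), so ΔE = −sin(-5.315°)·289 + cos(-5.315°)·607 = 631.16 m.
The local north axis is (−sin φ cos λ, −sin φ sin λ, cos φ), giving ΔN = -241.626 + 47.213 + 231.892 = 37.48 m.
Horizontal magnitude = √(ΔE² + ΔN²) = √(631.16² + 37.48²) = 632.27 m.

632.3 m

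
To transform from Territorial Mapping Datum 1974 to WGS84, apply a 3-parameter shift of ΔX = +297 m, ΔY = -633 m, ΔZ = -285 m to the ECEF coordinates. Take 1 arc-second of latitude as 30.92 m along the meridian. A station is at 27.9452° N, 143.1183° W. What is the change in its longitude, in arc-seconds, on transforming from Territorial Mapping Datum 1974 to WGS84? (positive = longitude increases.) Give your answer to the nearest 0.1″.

Δλ = 25.1″

sin φ = 0.468627, cos φ = 0.883396, sin λ = -0.600165, cos λ = -0.799876.
East component: ΔE = −sin λ·ΔX + cos λ·ΔY = −(-0.600165)(297) + (-0.799876)(-633) = 684.57 m.
1° of latitude spans 3600 × 30.92 = 111312 m; at latitude φ, 1° of longitude spans that × cos φ = 98332.6 m, so Δλ = 684.57 / 98332.6 × 3600 = 25.062″.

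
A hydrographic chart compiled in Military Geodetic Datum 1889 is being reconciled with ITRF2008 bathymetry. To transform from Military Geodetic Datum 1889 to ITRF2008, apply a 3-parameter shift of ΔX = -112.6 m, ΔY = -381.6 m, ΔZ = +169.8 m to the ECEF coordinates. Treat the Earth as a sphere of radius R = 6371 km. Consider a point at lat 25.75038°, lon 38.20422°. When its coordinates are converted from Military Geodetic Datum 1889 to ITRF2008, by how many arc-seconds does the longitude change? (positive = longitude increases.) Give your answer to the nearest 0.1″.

sin φ = 0.434451, cos φ = 0.900695, sin λ = 0.618466, cos λ = 0.785811.
East component: ΔE = −sin λ·ΔX + cos λ·ΔY = −(0.618466)(-112.6) + (0.785811)(-381.6) = -230.23 m.
1° of latitude spans πR/180 = 111195 m; at latitude φ, 1° of longitude spans that × cos φ = 100152.8 m, so Δλ = -230.23 / 100152.8 × 3600 = -8.276″.

Δλ = -8.3″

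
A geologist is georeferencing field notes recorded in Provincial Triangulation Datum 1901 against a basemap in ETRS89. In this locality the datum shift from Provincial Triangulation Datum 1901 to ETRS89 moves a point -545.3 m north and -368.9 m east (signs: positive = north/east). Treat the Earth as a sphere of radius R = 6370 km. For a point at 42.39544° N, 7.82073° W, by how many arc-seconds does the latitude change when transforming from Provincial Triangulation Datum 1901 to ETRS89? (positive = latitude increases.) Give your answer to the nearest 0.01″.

Δφ = -17.66″

On a sphere of radius R, 1 rad of latitude = R, so Δφ = ΔN / R = -545.3 / 6370000 = -8.5604e-05 rad = -17.657″.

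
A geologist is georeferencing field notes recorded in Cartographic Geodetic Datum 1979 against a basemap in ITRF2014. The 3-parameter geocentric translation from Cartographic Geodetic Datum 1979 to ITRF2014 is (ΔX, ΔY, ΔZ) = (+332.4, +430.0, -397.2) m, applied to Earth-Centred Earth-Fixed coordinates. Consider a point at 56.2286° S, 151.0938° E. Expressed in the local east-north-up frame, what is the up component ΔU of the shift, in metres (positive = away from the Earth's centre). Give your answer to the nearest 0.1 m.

ΔU = 284.0 m

At φ = -56.2286°, λ = 151.0938°: sin φ = -0.831262, cos φ = 0.555881, sin λ = 0.483377, cos λ = -0.875412.
ΔU = cos φ cos λ·ΔX + cos φ sin λ·ΔY + sin φ·ΔZ = (0.555881)(-0.875412)(332.4) + (0.555881)(0.483377)(430.0) + (-0.831262)(-397.2) = 283.96 m.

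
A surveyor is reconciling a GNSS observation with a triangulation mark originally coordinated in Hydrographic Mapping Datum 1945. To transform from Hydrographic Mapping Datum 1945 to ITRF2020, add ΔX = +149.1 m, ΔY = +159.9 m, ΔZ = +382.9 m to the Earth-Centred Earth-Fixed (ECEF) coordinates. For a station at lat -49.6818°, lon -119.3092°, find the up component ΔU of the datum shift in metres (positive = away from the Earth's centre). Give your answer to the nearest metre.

The local up (radial) axis is (cos φ cos λ, cos φ sin λ, sin φ), giving ΔU = -47.225 − 90.217 − 291.947 = -429.39 m.

ΔU = -429 m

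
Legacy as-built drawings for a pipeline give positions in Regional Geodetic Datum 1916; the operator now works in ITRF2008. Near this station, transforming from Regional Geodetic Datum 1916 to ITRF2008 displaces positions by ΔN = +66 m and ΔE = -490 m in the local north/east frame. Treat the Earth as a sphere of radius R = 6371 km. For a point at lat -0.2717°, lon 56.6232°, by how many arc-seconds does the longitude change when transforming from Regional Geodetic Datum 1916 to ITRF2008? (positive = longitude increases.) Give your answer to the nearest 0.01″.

Δλ = -15.86″

At latitude -0.2717°, cos φ = 0.999989.
One radian of longitude at latitude φ spans R cos φ, so Δλ = ΔE / (R cos φ) = -490.0 / (6371000 × 0.999989) = -7.6912e-05 rad = -15.864″.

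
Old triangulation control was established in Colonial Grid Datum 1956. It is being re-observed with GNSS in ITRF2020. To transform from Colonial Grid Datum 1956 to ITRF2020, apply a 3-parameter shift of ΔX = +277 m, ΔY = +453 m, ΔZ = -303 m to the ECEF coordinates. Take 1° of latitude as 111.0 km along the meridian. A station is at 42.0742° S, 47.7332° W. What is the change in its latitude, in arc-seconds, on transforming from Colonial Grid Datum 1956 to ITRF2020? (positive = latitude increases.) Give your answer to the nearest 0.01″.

Δφ = -10.53″

sin φ = -0.670092, cos φ = 0.742278, sin λ = -0.740021, cos λ = 0.672584.
North component: ΔN = −sin φ cos λ·ΔX − sin φ sin λ·ΔY + cos φ·ΔZ = −(-0.670092)(0.672584)(277) − (-0.670092)(-0.740021)(453) + (0.742278)(-303) = -324.70 m.
1° of latitude spans 111000 m, so Δφ = -324.70 / 111000 × 3600 = -10.531″.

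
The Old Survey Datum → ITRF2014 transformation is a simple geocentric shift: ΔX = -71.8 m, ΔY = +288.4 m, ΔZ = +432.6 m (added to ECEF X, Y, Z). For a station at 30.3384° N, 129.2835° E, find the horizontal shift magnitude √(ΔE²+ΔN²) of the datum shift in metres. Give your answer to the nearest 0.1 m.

269.5 m

At φ = 30.3384°, λ = 129.2835°: sin φ = 0.505106, cos φ = 0.863057, sin λ = 0.774023, cos λ = -0.633158.
ΔE = −sin λ·ΔX + cos λ·ΔY = −(0.774023)·(-71.8) + (-0.633158)·(288.4) = -127.03 m.
ΔN = −sin φ cos λ·ΔX − sin φ sin λ·ΔY + cos φ·ΔZ = −(0.505106)(-0.633158)(-71.8) − (0.505106)(0.774023)(288.4) + (0.863057)(432.6) = 237.64 m.
Horizontal magnitude = √(ΔE² + ΔN²) = √((-127.03)² + 237.64²) = 269.46 m.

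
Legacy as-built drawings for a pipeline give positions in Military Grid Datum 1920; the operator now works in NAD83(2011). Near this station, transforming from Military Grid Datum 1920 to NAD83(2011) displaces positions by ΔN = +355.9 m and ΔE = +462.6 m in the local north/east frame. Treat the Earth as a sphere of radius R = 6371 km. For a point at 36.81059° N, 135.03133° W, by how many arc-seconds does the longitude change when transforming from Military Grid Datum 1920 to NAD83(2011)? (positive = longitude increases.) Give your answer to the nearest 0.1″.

At latitude 36.81059°, cos φ = 0.800621.
One radian of longitude at latitude φ spans R cos φ, so Δλ = ΔE / (R cos φ) = 462.6 / (6371000 × 0.800621) = 9.0692e-05 rad = 18.707″.

Δλ = 18.7″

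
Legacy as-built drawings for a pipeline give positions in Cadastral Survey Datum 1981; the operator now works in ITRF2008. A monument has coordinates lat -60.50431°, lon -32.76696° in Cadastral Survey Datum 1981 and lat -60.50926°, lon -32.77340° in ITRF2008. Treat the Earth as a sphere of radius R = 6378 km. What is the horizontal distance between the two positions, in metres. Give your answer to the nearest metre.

Δφ = -60.50926° − -60.50431° = -0.00495°; Δλ = -32.77340° − -32.76696° = -0.00644°.
1° along a meridian = πR/180 = 111317 m.
ΔN = Δφ × 111317 = -551.0 m; ΔE = Δλ × 111317 × cos(-60.50431°) = -0.00644 × 111317 × 0.492358 = -353.0 m.
Distance = √(ΔE² + ΔN²) = √((-353.0)² + (-551.0)²) = 654.4 m.

654 m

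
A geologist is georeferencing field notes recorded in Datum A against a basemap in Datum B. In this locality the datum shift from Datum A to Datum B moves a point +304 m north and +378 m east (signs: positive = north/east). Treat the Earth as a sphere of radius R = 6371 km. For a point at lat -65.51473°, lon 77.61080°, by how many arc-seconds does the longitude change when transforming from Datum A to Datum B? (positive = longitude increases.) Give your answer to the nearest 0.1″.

Δλ = 29.5″

At latitude -65.51473°, cos φ = 0.414459.
One radian of longitude at latitude φ spans R cos φ, so Δλ = ΔE / (R cos φ) = 378.0 / (6371000 × 0.414459) = 1.4315e-04 rad = 29.528″.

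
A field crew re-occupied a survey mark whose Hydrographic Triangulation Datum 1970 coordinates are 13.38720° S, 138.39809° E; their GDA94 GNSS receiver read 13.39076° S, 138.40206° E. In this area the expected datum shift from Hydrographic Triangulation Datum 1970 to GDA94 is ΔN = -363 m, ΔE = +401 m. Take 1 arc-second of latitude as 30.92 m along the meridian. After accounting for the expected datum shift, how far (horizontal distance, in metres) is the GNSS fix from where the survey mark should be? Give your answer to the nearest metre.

Observed coordinate differences: Δφ = -0.00356°, Δλ = +0.00397°.
Converting to metres (1° lat = 111312 m, cos φ = 0.972828): observed ΔN = -396.3 m, observed ΔE = 429.9 m.
Subtracting the expected shift leaves a residual of -396.3 − (-363) = -33.3 m north and 429.9 − (401) = 28.9 m east.
Residual distance = √((-33.3)² + 28.9²) = 44.1 m.

44 m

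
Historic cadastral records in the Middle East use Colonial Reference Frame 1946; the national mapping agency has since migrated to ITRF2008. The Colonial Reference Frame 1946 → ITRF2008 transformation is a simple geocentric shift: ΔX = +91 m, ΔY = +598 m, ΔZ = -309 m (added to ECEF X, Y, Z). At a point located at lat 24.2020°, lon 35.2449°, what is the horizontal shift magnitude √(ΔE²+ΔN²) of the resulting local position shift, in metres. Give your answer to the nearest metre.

The local east axis at (φ, λ) is (−sin λ, cos λ, 0), so ΔE = −sin(35.2449°)·91 + cos(35.2449°)·598 = 435.87 m.
The local north axis is (−sin φ cos λ, −sin φ sin λ, cos φ), giving ΔN = -30.467 − 141.471 − 281.841 = -453.78 m.
Horizontal magnitude = √(ΔE² + ΔN²) = √(435.87² + (-453.78)²) = 629.20 m.

629 m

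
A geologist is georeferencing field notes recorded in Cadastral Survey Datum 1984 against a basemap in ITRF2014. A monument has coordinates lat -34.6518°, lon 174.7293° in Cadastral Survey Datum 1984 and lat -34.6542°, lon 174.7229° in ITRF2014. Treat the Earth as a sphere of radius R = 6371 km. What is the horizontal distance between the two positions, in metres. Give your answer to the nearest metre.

643 m

Δφ = -34.6542° − -34.6518° = -0.0024°; Δλ = 174.7229° − 174.7293° = -0.0064°.
1° along a meridian = πR/180 = 111195 m.
ΔN = Δφ × 111195 = -266.9 m; ΔE = Δλ × 111195 × cos(-34.6518°) = -0.0064 × 111195 × 0.822623 = -585.4 m.
Distance = √(ΔE² + ΔN²) = √((-585.4)² + (-266.9)²) = 643.4 m.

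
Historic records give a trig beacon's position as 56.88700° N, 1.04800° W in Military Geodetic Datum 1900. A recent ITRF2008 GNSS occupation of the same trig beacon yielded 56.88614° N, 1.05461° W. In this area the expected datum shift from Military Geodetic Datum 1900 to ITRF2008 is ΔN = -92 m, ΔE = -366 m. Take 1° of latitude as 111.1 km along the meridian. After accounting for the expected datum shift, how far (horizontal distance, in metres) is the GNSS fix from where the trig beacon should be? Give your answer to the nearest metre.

35 m

Observed coordinate differences: Δφ = -0.00086°, Δλ = -0.00661°.
Converting to metres (1° lat = 111100 m, cos φ = 0.546292): observed ΔN = -95.5 m, observed ΔE = -401.2 m.
Subtracting the expected shift leaves a residual of -95.5 − (-92) = -3.5 m north and -401.2 − (-366) = -35.2 m east.
Residual distance = √((-3.5)² + (-35.2)²) = 35.4 m.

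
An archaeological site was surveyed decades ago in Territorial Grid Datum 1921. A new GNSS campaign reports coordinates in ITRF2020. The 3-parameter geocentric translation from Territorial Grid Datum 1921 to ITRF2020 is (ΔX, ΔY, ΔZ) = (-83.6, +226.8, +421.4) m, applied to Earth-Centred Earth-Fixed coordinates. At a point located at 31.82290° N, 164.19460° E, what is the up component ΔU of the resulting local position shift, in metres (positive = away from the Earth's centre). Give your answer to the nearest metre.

The local up (radial) axis is (cos φ cos λ, cos φ sin λ, sin φ), giving ΔU = 68.348 + 52.488 + 222.202 = 343.04 m.

ΔU = 343 m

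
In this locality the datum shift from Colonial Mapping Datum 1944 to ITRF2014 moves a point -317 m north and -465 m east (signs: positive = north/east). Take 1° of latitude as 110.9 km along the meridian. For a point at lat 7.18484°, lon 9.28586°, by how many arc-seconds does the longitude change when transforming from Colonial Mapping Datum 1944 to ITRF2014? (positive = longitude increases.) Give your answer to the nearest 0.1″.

Δλ = -15.2″

At latitude 7.18484°, cos φ = 0.992148.
1° of longitude at this latitude = 110.9 × cos φ = 110.03 km, so Δλ = -465.0 / 110029.2 = -0.0042262° = -15.214″.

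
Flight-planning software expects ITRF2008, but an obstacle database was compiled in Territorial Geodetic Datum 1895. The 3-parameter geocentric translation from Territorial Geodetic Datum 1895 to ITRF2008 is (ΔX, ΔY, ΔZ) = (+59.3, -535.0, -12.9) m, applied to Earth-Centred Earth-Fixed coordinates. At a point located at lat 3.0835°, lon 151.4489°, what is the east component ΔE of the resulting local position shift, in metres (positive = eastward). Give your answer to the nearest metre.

ΔE = 442 m

At φ = 3.0835°, λ = 151.4489°: sin φ = 0.053791, cos φ = 0.998552, sin λ = 0.477942, cos λ = -0.878391.
ΔE = −sin λ·ΔX + cos λ·ΔY = −(0.477942)·(59.3) + (-0.878391)·(-535.0) = 441.60 m.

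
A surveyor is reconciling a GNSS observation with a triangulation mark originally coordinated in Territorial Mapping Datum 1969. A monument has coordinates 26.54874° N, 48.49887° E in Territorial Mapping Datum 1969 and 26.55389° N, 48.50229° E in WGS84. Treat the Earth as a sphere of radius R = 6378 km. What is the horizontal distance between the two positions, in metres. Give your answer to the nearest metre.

Δφ = 26.55389° − 26.54874° = +0.00515°; Δλ = 48.50229° − 48.49887° = +0.00342°.
1° along a meridian = πR/180 = 111317 m.
ΔN = Δφ × 111317 = 573.3 m; ΔE = Δλ × 111317 × cos(26.54874°) = +0.00342 × 111317 × 0.894554 = 340.6 m.
Distance = √(ΔE² + ΔN²) = √(340.6² + 573.3²) = 666.8 m.

667 m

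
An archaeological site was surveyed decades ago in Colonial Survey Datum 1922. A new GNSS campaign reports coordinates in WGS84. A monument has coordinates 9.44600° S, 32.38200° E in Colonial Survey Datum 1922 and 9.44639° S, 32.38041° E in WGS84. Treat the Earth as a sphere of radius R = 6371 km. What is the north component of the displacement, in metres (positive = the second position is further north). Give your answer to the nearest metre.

ΔN = -43 m

Δφ = -9.44639° − -9.44600° = -0.00039°; Δλ = 32.38041° − 32.38200° = -0.00159°.
1° along a meridian = πR/180 = 111195 m.
ΔN = Δφ × 111195 = -43.4 m; ΔE = Δλ × 111195 × cos(-9.44600°) = -0.00159 × 111195 × 0.986441 = -174.4 m.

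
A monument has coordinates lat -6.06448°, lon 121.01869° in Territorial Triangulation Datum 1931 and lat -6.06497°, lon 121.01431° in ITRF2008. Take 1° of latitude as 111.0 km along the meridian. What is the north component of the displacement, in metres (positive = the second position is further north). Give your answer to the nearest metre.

Δφ = -6.06497° − -6.06448° = -0.00049°; Δλ = 121.01431° − 121.01869° = -0.00438°.
ΔN = Δφ × 111000 = -54.4 m; ΔE = Δλ × 111000 × cos(-6.06448°) = -0.00438 × 111000 × 0.994404 = -483.5 m.

ΔN = -54 m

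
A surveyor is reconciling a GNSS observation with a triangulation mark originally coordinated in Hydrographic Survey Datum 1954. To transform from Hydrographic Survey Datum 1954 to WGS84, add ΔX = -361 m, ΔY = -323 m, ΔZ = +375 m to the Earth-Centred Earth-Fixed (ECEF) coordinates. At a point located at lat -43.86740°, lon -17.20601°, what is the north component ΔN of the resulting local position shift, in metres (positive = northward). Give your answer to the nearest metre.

At φ = -43.86740°, λ = -17.20601°: sin φ = -0.692992, cos φ = 0.720946, sin λ = -0.295808, cos λ = 0.955247.
ΔN = −sin φ cos λ·ΔX − sin φ sin λ·ΔY + cos φ·ΔZ = −(-0.692992)(0.955247)(-361) − (-0.692992)(-0.295808)(-323) + (0.720946)(375) = 97.59 m.

ΔN = 98 m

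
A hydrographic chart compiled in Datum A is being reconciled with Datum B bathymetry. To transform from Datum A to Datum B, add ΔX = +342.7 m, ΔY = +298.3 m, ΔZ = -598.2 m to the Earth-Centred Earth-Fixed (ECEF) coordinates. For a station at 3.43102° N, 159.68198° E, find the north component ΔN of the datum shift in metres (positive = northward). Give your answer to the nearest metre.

The local north axis is (−sin φ cos λ, −sin φ sin λ, cos φ), giving ΔN = 19.233 − 6.199 − 597.128 = -584.09 m.

ΔN = -584 m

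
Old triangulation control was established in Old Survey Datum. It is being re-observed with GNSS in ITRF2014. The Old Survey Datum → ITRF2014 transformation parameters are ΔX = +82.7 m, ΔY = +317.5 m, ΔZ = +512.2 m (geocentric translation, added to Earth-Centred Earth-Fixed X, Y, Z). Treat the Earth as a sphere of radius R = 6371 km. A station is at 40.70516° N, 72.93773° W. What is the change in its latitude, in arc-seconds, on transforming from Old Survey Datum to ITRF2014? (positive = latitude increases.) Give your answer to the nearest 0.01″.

sin φ = 0.652167, cos φ = 0.758076, sin λ = -0.955986, cos λ = 0.293411.
North component: ΔN = −sin φ cos λ·ΔX − sin φ sin λ·ΔY + cos φ·ΔZ = −(0.652167)(0.293411)(82.7) − (0.652167)(-0.955986)(317.5) + (0.758076)(512.2) = 570.41 m.
1° of latitude spans πR/180 = 111195 m, so Δφ = 570.41 / 111195 × 3600 = 18.467″.

Δφ = 18.47″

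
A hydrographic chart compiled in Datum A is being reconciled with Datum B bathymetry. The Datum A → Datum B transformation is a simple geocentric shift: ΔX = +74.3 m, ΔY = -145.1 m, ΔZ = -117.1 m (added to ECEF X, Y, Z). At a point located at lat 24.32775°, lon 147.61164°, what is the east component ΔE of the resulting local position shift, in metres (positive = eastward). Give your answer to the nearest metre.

The local east axis at (φ, λ) is (−sin λ, cos λ, 0), so ΔE = −sin(147.61164°)·74.3 + cos(147.61164°)·(-145.1) = 82.73 m.

ΔE = 83 m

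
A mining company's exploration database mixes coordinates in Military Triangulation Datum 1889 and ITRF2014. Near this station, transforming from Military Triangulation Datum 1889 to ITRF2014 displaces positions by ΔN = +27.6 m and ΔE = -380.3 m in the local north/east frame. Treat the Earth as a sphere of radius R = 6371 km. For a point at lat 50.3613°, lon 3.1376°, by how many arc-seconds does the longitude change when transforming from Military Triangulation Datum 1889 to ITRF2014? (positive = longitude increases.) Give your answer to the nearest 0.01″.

At latitude 50.3613°, cos φ = 0.637944.
One radian of longitude at latitude φ spans R cos φ, so Δλ = ΔE / (R cos φ) = -380.3 / (6371000 × 0.637944) = -9.3570e-05 rad = -19.300″.

Δλ = -19.30″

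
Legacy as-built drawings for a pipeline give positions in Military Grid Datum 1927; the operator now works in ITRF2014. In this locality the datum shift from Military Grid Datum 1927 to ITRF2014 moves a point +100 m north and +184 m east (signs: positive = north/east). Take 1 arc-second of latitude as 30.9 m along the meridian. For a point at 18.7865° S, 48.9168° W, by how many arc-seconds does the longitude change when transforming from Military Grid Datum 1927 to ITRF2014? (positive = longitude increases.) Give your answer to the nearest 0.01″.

At latitude -18.7865°, cos φ = 0.946725.
1″ of longitude at this latitude = 30.90 × cos φ = 29.2538 m, so Δλ = 184.0 / 29.2538 = 6.290″.

Δλ = 6.29″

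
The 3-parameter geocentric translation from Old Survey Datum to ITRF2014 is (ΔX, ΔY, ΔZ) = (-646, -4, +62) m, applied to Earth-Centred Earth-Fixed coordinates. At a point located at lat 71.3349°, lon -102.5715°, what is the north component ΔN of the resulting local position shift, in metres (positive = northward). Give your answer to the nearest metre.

At φ = 71.3349°, λ = -102.5715°: sin φ = 0.947405, cos φ = 0.320036, sin λ = -0.976025, cos λ = -0.217658.
ΔN = −sin φ cos λ·ΔX − sin φ sin λ·ΔY + cos φ·ΔZ = −(0.947405)(-0.217658)(-646) − (0.947405)(-0.976025)(-4) + (0.320036)(62) = -117.07 m.

ΔN = -117 m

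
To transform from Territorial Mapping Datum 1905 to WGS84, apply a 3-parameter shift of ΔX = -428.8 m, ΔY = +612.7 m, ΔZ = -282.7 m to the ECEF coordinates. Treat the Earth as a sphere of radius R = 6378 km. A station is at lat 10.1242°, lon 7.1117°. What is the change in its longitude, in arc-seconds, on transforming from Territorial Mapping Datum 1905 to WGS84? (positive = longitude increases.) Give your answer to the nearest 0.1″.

sin φ = 0.175783, cos φ = 0.984429, sin λ = 0.123804, cos λ = 0.992307.
East component: ΔE = −sin λ·ΔX + cos λ·ΔY = −(0.123804)(-428.8) + (0.992307)(612.7) = 661.07 m.
1° of latitude spans πR/180 = 111317 m; at latitude φ, 1° of longitude spans that × cos φ = 109583.8 m, so Δλ = 661.07 / 109583.8 × 3600 = 21.717″.

Δλ = 21.7″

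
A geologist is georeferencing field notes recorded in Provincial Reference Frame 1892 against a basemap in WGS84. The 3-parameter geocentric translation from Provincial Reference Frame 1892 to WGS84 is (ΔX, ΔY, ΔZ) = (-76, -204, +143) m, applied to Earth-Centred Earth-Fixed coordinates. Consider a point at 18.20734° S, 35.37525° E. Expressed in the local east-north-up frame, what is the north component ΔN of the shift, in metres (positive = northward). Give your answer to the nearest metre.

ΔN = 80 m

The local north axis is (−sin φ cos λ, −sin φ sin λ, cos φ), giving ΔN = -19.363 − 36.902 + 135.840 = 79.58 m.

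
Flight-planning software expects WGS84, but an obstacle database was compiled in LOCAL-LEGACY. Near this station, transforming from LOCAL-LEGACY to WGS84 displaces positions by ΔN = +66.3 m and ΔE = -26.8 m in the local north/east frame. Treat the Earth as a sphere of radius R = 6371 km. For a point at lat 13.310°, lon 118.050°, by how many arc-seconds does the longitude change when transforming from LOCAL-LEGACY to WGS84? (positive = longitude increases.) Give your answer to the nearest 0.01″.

Δλ = -0.89″

At latitude 13.310°, cos φ = 0.973139.
One radian of longitude at latitude φ spans R cos φ, so Δλ = ΔE / (R cos φ) = -26.8 / (6371000 × 0.973139) = -4.3227e-06 rad = -0.892″.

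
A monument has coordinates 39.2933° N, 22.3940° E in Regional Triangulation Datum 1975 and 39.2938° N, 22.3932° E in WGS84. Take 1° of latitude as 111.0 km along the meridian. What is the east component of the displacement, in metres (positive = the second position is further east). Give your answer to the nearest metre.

ΔE = -69 m

Δφ = 39.2938° − 39.2933° = +0.0005°; Δλ = 22.3932° − 22.3940° = -0.0008°.
ΔN = Δφ × 111000 = 55.5 m; ΔE = Δλ × 111000 × cos(39.2933°) = -0.0008 × 111000 × 0.773914 = -68.7 m.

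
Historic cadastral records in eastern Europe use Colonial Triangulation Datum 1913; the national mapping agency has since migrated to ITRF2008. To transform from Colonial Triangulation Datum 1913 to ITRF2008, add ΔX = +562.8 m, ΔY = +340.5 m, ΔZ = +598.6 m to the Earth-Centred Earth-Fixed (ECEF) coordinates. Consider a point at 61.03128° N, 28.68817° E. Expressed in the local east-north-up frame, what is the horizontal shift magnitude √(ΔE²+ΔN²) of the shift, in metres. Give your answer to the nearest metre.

At φ = 61.03128°, λ = 28.68817°: sin φ = 0.874884, cos φ = 0.484332, sin λ = 0.480042, cos λ = 0.877245.
ΔE = −sin λ·ΔX + cos λ·ΔY = −(0.480042)·(562.8) + (0.877245)·(340.5) = 28.53 m.
ΔN = −sin φ cos λ·ΔX − sin φ sin λ·ΔY + cos φ·ΔZ = −(0.874884)(0.877245)(562.8) − (0.874884)(0.480042)(340.5) + (0.484332)(598.6) = -285.02 m.
Horizontal magnitude = √(ΔE² + ΔN²) = √(28.53² + (-285.02)²) = 286.45 m.

286 m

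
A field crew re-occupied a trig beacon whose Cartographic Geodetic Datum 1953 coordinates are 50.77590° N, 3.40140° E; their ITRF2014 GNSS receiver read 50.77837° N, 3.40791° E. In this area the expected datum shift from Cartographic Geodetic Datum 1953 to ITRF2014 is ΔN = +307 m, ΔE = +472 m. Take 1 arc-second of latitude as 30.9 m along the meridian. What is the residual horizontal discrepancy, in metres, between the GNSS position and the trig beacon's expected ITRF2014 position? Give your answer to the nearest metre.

Observed coordinate differences: Δφ = +0.00247°, Δλ = +0.00651°.
Converting to metres (1° lat = 111240 m, cos φ = 0.632355): observed ΔN = 274.8 m, observed ΔE = 457.9 m.
Subtracting the expected shift leaves a residual of 274.8 − (307) = -32.2 m north and 457.9 − (472) = -14.1 m east.
Residual distance = √((-32.2)² + (-14.1)²) = 35.2 m.

35 m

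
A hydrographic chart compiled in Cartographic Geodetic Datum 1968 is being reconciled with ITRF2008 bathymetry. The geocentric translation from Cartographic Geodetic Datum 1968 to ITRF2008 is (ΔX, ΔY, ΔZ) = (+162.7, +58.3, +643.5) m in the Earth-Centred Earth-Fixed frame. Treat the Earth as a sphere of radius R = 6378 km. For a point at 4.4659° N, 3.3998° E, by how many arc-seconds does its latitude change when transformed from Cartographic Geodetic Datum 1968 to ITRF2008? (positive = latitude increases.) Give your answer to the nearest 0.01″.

sin φ = 0.077866, cos φ = 0.996964, sin λ = 0.059303, cos λ = 0.998240.
North component: ΔN = −sin φ cos λ·ΔX − sin φ sin λ·ΔY + cos φ·ΔZ = −(0.077866)(0.998240)(162.7) − (0.077866)(0.059303)(58.3) + (0.996964)(643.5) = 628.63 m.
1° of latitude spans πR/180 = 111317 m, so Δφ = 628.63 / 111317 × 3600 = 20.330″.

Δφ = 20.33″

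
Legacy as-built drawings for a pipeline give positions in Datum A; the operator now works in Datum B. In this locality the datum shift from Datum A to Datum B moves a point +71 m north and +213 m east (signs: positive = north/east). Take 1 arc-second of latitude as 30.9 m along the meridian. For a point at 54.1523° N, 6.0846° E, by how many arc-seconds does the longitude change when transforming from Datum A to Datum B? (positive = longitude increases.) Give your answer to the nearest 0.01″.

At latitude 54.1523°, cos φ = 0.585633.
1″ of longitude at this latitude = 30.90 × cos φ = 18.0961 m, so Δλ = 213.0 / 18.0961 = 11.771″.

Δλ = 11.77″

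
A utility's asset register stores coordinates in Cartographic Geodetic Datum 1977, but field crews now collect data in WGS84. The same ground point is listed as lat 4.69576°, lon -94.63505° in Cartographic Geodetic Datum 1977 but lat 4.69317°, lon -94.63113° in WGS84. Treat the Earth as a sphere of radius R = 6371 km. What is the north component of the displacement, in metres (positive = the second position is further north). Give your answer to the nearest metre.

Δφ = 4.69317° − 4.69576° = -0.00259°; Δλ = -94.63113° − -94.63505° = +0.00392°.
1° along a meridian = πR/180 = 111195 m.
ΔN = Δφ × 111195 = -288.0 m; ΔE = Δλ × 111195 × cos(4.69576°) = +0.00392 × 111195 × 0.996643 = 434.4 m.

ΔN = -288 m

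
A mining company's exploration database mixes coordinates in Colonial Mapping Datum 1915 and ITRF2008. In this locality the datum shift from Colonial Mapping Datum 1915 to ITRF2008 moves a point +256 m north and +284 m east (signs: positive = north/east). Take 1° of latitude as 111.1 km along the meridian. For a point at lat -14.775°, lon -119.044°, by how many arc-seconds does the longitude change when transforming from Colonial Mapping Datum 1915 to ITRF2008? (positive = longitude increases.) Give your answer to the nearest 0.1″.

At latitude -14.775°, cos φ = 0.966935.
1° of longitude at this latitude = 111.1 × cos φ = 107.43 km, so Δλ = 284.0 / 107426.5 = 0.0026437° = 9.517″.

Δλ = 9.5″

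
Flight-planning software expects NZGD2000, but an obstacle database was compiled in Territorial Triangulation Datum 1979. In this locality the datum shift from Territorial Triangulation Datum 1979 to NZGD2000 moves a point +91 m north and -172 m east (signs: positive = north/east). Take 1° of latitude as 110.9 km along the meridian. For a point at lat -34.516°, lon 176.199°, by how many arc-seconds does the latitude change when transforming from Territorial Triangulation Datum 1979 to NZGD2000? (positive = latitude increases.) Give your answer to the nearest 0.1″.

1° of latitude = 110.9 km, so Δφ = 91.0 / 110900 = 0.0008206° = 2.954″.

Δφ = 3.0″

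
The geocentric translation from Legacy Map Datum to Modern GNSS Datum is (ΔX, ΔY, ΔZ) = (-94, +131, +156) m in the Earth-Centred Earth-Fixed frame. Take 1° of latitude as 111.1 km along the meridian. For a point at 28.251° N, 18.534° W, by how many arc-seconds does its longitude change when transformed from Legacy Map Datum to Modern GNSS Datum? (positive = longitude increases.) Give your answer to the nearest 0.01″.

Δλ = 3.47″

sin φ = 0.473335, cos φ = 0.880882, sin λ = -0.317867, cos λ = 0.948135.
East component: ΔE = −sin λ·ΔX + cos λ·ΔY = −(-0.317867)(-94) + (0.948135)(131) = 94.33 m.
1° of latitude spans 111100 m; at latitude φ, 1° of longitude spans that × cos φ = 97866.0 m, so Δλ = 94.33 / 97866.0 × 3600 = 3.470″.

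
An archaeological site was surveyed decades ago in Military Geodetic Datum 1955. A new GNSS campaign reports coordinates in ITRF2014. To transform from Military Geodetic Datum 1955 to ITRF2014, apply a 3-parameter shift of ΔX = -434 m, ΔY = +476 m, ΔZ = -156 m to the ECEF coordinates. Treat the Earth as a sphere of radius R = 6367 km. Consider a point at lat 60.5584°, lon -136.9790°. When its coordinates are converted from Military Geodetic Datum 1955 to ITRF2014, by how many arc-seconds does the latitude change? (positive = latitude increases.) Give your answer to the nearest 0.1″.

Δφ = -2.3″

sin φ = 0.870857, cos φ = 0.491536, sin λ = -0.682266, cos λ = -0.731104.
North component: ΔN = −sin φ cos λ·ΔX − sin φ sin λ·ΔY + cos φ·ΔZ = −(0.870857)(-0.731104)(-434) − (0.870857)(-0.682266)(476) + (0.491536)(-156) = -70.18 m.
1° of latitude spans πR/180 = 111125 m, so Δφ = -70.18 / 111125 × 3600 = -2.274″.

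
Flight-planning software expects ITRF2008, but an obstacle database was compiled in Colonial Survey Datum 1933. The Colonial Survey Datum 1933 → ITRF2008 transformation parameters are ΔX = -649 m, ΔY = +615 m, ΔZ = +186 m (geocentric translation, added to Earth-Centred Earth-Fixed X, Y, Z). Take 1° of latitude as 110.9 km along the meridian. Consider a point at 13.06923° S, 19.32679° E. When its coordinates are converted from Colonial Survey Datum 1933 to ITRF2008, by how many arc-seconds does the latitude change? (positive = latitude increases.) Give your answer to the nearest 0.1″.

Δφ = 2.9″

sin φ = -0.226128, cos φ = 0.974098, sin λ = 0.330956, cos λ = 0.943646.
North component: ΔN = −sin φ cos λ·ΔX − sin φ sin λ·ΔY + cos φ·ΔZ = −(-0.226128)(0.943646)(-649) − (-0.226128)(0.330956)(615) + (0.974098)(186) = 88.72 m.
1° of latitude spans 110900 m, so Δφ = 88.72 / 110900 × 3600 = 2.880″.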